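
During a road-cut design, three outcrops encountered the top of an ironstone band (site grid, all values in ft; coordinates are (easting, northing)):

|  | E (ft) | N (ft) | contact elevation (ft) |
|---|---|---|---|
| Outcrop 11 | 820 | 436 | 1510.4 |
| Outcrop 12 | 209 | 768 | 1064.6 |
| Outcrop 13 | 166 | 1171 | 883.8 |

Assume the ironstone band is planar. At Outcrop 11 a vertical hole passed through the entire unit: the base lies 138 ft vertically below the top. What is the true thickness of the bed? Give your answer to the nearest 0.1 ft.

Let the plane be z = a·E + b·N + c.
Outcrop 12−Outcrop 11: −611a + 332b = −445.8;  Outcrop 13−Outcrop 11: −654a + 735b = −626.6.
Solving gives a = 0.51575, b = −0.39360.
|∇z| = √(a²+b²) = 0.64879, so dip δ = arctan(0.64879) = 32.97°.
True thickness = vertical thickness × cos δ = 138 × cos 32.97° = 115.8 ft.

115.8 ft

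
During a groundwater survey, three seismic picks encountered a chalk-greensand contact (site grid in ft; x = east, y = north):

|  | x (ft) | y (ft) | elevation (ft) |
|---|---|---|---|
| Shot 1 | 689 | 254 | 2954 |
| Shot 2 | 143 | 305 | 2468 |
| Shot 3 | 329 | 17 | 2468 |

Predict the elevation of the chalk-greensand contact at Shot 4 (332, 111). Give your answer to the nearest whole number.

2528 ft

Two edge vectors: Shot 1→Shot 2 = (-546, 51, -486), Shot 1→Shot 3 = (-360, -237, -486).
Normal n = (Shot 1→Shot 2) × (Shot 1→Shot 3) = (-139968, -90396, 147762).
So ∂z/∂x = −n_x/n_z = 0.94725 and ∂z/∂y = −n_y/n_z = 0.61177.
Intercept c from Shot 1: 2954 − 652.66 − 155.39 = 2145.95.
At (332, 111): z = 314.5 + 67.9 + 2145.95 = 2528.3 ft.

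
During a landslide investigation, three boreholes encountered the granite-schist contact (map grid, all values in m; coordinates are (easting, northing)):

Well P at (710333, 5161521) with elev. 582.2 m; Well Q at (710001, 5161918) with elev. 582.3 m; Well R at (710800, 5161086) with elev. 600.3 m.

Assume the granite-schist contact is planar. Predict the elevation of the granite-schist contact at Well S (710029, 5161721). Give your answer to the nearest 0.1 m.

Let the plane be z = a·E + b·N + c.
Well Q−Well P: −332a + 397b = 0.1;  Well R−Well P: 467a − 435b = 18.1.
Solving gives a = 0.176412309, b = 0.147780571.
Then c = 582.2 − a·710333 − b·5161521 = −887501.80.
At (710029, 5161721): z = 125257.9 + 762802.1 − 887501.80 = 558.1 m.

558.1 m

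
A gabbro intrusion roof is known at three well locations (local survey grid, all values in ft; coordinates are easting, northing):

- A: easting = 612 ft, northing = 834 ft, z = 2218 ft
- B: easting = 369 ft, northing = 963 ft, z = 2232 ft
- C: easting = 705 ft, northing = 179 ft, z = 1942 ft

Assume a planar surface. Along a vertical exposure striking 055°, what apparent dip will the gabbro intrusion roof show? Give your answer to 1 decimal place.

22.0°

Two edge vectors: A→B = (-243, 129, 14), A→C = (93, -655, -276).
Normal n = (A→B) × (A→C) = (-26434, -65766, 147168).
So ∂z/∂easting = −n_x/n_z = 0.17962 and ∂z/∂northing = −n_y/n_z = 0.44688.
Unit vector along 055° is (sin 55°, cos 55°) = (0.8192, 0.5736).
Slope in that direction = a·(0.8192) + b·(0.5736) = 0.40345.
Apparent dip = arctan|0.40345| = 22.0° (true dip is 25.7°, so apparent ≤ true as expected).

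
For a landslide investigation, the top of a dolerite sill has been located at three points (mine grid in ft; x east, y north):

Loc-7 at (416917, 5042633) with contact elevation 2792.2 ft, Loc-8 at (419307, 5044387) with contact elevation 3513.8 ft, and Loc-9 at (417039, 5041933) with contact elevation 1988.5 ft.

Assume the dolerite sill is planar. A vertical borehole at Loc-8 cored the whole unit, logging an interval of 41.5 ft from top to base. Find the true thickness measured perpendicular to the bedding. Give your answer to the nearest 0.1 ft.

Let the plane be z = a·x + b·y + c.
Loc-8−Loc-7: 2390a + 1754b = 721.6;  Loc-9−Loc-7: 122a − 700b = −803.7.
Solving gives a = −0.47937, b = 1.06460.
|∇z| = √(a²+b²) = 1.16754, so dip δ = arctan(1.16754) = 49.42°.
True thickness = vertical thickness × cos δ = 41.5 × cos 49.42° = 27.0 ft.

27.0 ft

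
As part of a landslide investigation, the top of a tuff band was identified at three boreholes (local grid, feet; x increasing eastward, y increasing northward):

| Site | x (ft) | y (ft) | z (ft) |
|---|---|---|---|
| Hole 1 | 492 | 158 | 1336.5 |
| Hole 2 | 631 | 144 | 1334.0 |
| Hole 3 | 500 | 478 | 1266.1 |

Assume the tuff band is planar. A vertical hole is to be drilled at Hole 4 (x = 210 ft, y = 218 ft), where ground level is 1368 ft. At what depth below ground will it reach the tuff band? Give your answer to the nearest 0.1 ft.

33.3 ft

Let the plane be z = a·x + b·y + c.
Hole 2−Hole 1: 139a − 14b = −2.5;  Hole 3−Hole 1: 8a + 320b = −70.4.
Solving gives a = −0.04004, b = −0.21900.
Then c = 1336.5 − a·492 − b·158 = 1390.80.
At (210, 218): z_contact = −8.41 − 47.74 + 1390.80 = 1334.65 ft.
Depth below ground = 1368 − 1334.65 = 33.3 ft.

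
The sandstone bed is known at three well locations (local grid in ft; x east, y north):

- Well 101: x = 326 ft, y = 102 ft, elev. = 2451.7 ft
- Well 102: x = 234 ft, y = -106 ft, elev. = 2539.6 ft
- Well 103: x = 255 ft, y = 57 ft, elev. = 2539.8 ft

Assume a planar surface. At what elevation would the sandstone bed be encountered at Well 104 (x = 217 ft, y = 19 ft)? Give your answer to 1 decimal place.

2584.5 ft

Two edge vectors: Well 101→Well 102 = (-92, -208, 87.9), Well 101→Well 103 = (-71, -45, 88.1).
Normal n = (Well 101→Well 102) × (Well 101→Well 103) = (-14369.3, 1864.3, -10628).
So ∂z/∂x = −n_x/n_z = −1.35202 and ∂z/∂y = −n_y/n_z = 0.17541.
Intercept c from Well 101: 2451.7 + 440.76 − 17.89 = 2874.57.
At (217, 19): z = −293.4 + 3.3 + 2874.57 = 2584.5 ft.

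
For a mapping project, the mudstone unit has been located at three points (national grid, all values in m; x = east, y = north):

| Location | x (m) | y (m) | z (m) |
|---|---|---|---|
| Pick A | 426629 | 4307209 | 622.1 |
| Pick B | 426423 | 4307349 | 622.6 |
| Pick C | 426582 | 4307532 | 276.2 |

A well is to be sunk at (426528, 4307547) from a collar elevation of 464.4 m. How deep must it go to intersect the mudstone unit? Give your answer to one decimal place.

Let the plane be z = a·x + b·y + c.
Pick B−Pick A: −206a + 140b = 0.5;  Pick C−Pick A: −47a + 323b = −345.9.
Solving gives a = −0.810358918, b = −1.188813836.
Then c = 622.1 − a·426629 − b·4307209 = 5466814.37.
At (426528, 4307547): z_contact = −345640.77 − 5120871.47 + 5466814.37 = 302.13 m.
Depth below ground = 464.4 − 302.13 = 162.3 m.

162.3 m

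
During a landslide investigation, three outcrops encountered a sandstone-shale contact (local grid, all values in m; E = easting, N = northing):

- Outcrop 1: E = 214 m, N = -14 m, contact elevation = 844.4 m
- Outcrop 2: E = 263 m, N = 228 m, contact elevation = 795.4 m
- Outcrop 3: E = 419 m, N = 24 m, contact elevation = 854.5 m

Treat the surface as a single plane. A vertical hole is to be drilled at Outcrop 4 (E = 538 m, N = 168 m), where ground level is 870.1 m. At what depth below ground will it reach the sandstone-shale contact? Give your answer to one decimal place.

36.7 m

Two edge vectors: Outcrop 1→Outcrop 2 = (49, 242, -49), Outcrop 1→Outcrop 3 = (205, 38, 10.1).
Normal n = (Outcrop 1→Outcrop 2) × (Outcrop 1→Outcrop 3) = (4306.2, -10539.9, -47748).
So ∂z/∂E = −n_x/n_z = 0.09019 and ∂z/∂N = −n_y/n_z = −0.22074.
Intercept c from Outcrop 1: 844.4 − 19.30 − 3.09 = 822.01.
At (538, 168): z_contact = 48.52 − 37.08 + 822.01 = 833.45 m.
Depth below ground = 870.1 − 833.45 = 36.7 m.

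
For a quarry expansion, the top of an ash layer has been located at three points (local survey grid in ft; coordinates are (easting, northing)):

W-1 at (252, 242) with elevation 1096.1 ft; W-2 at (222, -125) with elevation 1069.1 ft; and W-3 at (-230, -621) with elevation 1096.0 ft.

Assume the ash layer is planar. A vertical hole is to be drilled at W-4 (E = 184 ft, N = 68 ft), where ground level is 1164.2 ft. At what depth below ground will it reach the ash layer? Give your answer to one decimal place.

72.6 ft

Two edge vectors: W-1→W-2 = (-30, -367, -27), W-1→W-3 = (-482, -863, -0.1).
Normal n = (W-1→W-2) × (W-1→W-3) = (-23264.3, 13011, -151004).
So ∂z/∂E = −n_x/n_z = −0.15406 and ∂z/∂N = −n_y/n_z = 0.08616.
Intercept c from W-1: 1096.1 + 38.82 − 20.85 = 1114.07.
At (184, 68): z_contact = −28.35 + 5.86 + 1114.07 = 1091.58 ft.
Depth below ground = 1164.2 − 1091.58 = 72.6 ft.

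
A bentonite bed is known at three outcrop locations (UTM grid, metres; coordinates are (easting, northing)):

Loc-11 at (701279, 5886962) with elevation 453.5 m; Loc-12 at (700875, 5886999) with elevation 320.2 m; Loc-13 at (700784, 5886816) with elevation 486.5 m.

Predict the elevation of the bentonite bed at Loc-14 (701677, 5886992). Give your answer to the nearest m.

517 m

Let the plane be z = a·E + b·N + c.
Loc-12−Loc-11: −404a + 37b = −133.3;  Loc-13−Loc-11: −495a − 146b = 33.
Solving gives a = 0.23597718, b = −1.02608701.
Then c = 453.5 − a·701279 − b·5886962 = 5875502.91.
At (701677, 5886992): z = 165579.8 − 6040566.0 + 5875502.91 = 516.6 m.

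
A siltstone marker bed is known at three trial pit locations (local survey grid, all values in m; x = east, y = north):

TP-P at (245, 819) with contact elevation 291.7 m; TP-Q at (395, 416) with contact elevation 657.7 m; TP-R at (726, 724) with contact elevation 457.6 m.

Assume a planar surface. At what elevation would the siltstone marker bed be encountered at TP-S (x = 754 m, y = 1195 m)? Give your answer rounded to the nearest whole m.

66 m

Let the plane be z = a·x + b·y + c.
TP-Q−TP-P: 150a − 403b = 366;  TP-R−TP-P: 481a − 95b = 165.9.
Solving gives a = 0.17867, b = −0.84169.
Then c = 291.7 − a·245 − b·819 = 937.27.
At (754, 1195): z = 134.7 − 1005.8 + 937.27 = 66.2 m.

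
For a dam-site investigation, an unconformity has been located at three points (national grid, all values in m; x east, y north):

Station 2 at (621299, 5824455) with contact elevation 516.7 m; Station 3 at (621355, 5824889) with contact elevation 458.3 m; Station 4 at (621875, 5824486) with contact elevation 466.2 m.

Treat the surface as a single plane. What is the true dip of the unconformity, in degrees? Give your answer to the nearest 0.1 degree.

Two edge vectors: Station 2→Station 3 = (56, 434, -58.4), Station 2→Station 4 = (576, 31, -50.5).
Normal n = (Station 2→Station 3) × (Station 2→Station 4) = (-20106.6, -30810.4, -248248).
So ∂z/∂x = −n_x/n_z = −0.08099 and ∂z/∂y = −n_y/n_z = −0.12411.
Gradient magnitude |∇z| = √(a² + b²) = √(0.00656 + 0.01540) = 0.14820.
True dip = arctan(0.14820) = 8.4°, dipping toward NNE (azimuth ≈ 033°).

8.4°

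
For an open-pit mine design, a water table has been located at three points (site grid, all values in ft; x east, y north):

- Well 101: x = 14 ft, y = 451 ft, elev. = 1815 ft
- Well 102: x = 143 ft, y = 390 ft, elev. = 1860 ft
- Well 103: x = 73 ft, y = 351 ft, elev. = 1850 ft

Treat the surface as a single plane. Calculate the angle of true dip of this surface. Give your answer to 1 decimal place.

Two edge vectors: Well 101→Well 102 = (129, -61, 45), Well 101→Well 103 = (59, -100, 35).
Normal n = (Well 101→Well 102) × (Well 101→Well 103) = (2365, -1860, -9301).
So ∂z/∂x = −n_x/n_z = 0.25427 and ∂z/∂y = −n_y/n_z = −0.19998.
Gradient magnitude |∇z| = √(a² + b²) = √(0.06466 + 0.03999) = 0.32349.
True dip = arctan(0.32349) = 17.9°, dipping toward NW (azimuth ≈ 308°).

17.9°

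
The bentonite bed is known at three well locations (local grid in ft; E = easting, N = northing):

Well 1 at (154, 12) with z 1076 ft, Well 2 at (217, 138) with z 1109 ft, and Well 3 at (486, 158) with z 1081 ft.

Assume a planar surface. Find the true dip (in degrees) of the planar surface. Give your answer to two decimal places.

19.31°

Let the plane be z = a·E + b·N + c.
Well 2−Well 1: 63a + 126b = 33;  Well 3−Well 1: 332a + 146b = 5.
Solving gives a = −0.12833, b = 0.32607.
Gradient magnitude |∇z| = √(a² + b²) = √(0.01647 + 0.10632) = 0.35042.
True dip = arctan(0.35042) = 19.31°, dipping toward SSE (azimuth ≈ 159°).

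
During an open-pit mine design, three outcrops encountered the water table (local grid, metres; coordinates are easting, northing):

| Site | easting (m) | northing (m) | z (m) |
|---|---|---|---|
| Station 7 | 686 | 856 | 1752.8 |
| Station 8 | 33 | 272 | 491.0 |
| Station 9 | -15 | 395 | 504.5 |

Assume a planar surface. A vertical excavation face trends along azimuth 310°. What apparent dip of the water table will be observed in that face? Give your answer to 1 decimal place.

Let the plane be z = a·easting + b·northing + c.
Station 8−Station 7: −653a − 584b = −1261.8;  Station 9−Station 7: −701a − 461b = −1248.3.
Solving gives a = 1.35963, b = 0.64034.
Unit vector along 310° is (sin 310°, cos 310°) = (-0.7660, 0.6428).
Slope in that direction = a·(-0.7660) + b·(0.6428) = −0.62993.
Apparent dip = arctan|0.62993| = 32.2° (true dip is 56.4°, so apparent ≤ true as expected).

32.2°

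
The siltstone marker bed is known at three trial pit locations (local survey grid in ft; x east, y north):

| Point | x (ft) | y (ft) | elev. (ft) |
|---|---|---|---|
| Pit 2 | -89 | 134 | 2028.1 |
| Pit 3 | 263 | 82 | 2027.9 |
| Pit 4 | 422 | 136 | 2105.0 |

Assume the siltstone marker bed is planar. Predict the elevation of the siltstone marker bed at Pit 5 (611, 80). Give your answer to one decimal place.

2076.9 ft

Two edge vectors: Pit 2→Pit 3 = (352, -52, -0.2), Pit 2→Pit 4 = (511, 2, 76.9).
Normal n = (Pit 2→Pit 3) × (Pit 2→Pit 4) = (-3998.4, -27171, 27276).
So ∂z/∂x = −n_x/n_z = 0.14659 and ∂z/∂y = −n_y/n_z = 0.99615.
Intercept c from Pit 2: 2028.1 + 13.05 − 133.48 = 1907.66.
At (611, 80): z = 89.6 + 79.7 + 1907.66 = 2076.9 ft.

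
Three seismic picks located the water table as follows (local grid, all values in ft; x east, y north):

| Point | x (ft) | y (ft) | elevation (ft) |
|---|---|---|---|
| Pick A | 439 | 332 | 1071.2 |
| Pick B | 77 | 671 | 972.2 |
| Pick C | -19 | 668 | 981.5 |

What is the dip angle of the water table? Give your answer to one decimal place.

21.4°

Let the plane be z = a·x + b·y + c.
Pick B−Pick A: −362a + 339b = −99;  Pick C−Pick A: −458a + 336b = −89.7.
Solving gives a = −0.08492, b = −0.38271.
Gradient magnitude |∇z| = √(a² + b²) = √(0.00721 + 0.14647) = 0.39202.
True dip = arctan(0.39202) = 21.4°, dipping toward NNE (azimuth ≈ 013°).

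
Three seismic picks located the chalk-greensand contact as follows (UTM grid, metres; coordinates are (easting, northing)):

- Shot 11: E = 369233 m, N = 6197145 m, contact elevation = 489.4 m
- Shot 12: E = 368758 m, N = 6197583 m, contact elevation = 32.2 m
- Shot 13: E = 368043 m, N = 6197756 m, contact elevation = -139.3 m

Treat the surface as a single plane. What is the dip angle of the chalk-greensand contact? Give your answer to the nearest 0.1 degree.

46.7°

Two edge vectors: Shot 11→Shot 12 = (-475, 438, -457.2), Shot 11→Shot 13 = (-1190, 611, -628.7).
Normal n = (Shot 11→Shot 12) × (Shot 11→Shot 13) = (3978.6, 245435.5, 230995).
So ∂z/∂E = −n_x/n_z = −0.01722 and ∂z/∂N = −n_y/n_z = −1.06251.
Gradient magnitude |∇z| = √(a² + b²) = √(0.00030 + 1.12894) = 1.06265.
True dip = arctan(1.06265) = 46.7°, dipping toward N (azimuth ≈ 001°).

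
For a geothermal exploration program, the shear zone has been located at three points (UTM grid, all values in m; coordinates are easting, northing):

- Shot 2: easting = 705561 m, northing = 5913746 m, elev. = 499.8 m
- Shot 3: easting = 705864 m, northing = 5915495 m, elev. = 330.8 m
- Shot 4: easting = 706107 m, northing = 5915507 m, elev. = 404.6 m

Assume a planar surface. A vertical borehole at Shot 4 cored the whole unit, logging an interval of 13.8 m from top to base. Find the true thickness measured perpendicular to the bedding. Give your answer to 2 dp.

13.04 m

Let the plane be z = a·easting + b·northing + c.
Shot 3−Shot 2: 303a + 1749b = −169;  Shot 4−Shot 2: 546a + 1761b = −95.2.
Solving gives a = 0.31114, b = −0.15053.
|∇z| = √(a²+b²) = 0.34564, so dip δ = arctan(0.34564) = 19.07°.
True thickness = vertical thickness × cos δ = 13.8 × cos 19.07° = 13.04 m.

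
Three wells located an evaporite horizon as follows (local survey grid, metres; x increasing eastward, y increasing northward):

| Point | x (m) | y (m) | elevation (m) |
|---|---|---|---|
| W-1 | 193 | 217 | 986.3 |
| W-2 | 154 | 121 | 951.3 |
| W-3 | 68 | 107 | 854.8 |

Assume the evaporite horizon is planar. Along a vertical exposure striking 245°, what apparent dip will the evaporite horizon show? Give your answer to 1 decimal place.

Two edge vectors: W-1→W-2 = (-39, -96, -35), W-1→W-3 = (-125, -110, -131.5).
Normal n = (W-1→W-2) × (W-1→W-3) = (8774, -753.5, -7710).
So ∂z/∂x = −n_x/n_z = 1.13800 and ∂z/∂y = −n_y/n_z = −0.09773.
Unit vector along 245° is (sin 245°, cos 245°) = (-0.9063, -0.4226).
Slope in that direction = a·(-0.9063) + b·(-0.4226) = −0.99008.
Apparent dip = arctan|0.99008| = 44.7° (true dip is 48.8°, so apparent ≤ true as expected).

44.7°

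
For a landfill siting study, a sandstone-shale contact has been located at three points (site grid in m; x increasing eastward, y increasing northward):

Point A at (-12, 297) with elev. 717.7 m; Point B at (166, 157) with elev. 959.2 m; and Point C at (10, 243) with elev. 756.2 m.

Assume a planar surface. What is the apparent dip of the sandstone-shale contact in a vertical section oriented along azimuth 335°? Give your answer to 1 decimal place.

35.3°

Two edge vectors: Point A→Point B = (178, -140, 241.5), Point A→Point C = (22, -54, 38.5).
Normal n = (Point A→Point B) × (Point A→Point C) = (7651, -1540, -6532).
So ∂z/∂x = −n_x/n_z = 1.17131 and ∂z/∂y = −n_y/n_z = −0.23576.
Unit vector along 335° is (sin 335°, cos 335°) = (-0.4226, 0.9063).
Slope in that direction = a·(-0.4226) + b·(0.9063) = −0.70869.
Apparent dip = arctan|0.70869| = 35.3° (true dip is 50.1°, so apparent ≤ true as expected).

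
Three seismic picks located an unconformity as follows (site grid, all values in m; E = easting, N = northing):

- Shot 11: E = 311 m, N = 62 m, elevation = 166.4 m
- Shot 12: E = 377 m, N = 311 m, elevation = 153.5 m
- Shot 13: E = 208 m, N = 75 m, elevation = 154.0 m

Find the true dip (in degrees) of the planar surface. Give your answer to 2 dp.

7.79°

Two edge vectors: Shot 11→Shot 12 = (66, 249, -12.9), Shot 11→Shot 13 = (-103, 13, -12.4).
Normal n = (Shot 11→Shot 12) × (Shot 11→Shot 13) = (-2919.9, 2147.1, 26505).
So ∂z/∂E = −n_x/n_z = 0.11016 and ∂z/∂N = −n_y/n_z = −0.08101.
Gradient magnitude |∇z| = √(a² + b²) = √(0.01214 + 0.00656) = 0.13674.
True dip = arctan(0.13674) = 7.79°, dipping toward NW (azimuth ≈ 306°).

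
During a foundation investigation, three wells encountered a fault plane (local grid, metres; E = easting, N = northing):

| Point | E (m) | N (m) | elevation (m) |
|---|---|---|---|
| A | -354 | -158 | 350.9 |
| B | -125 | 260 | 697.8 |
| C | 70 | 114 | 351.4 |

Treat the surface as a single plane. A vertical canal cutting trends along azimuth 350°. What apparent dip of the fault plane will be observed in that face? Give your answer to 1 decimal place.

Let the plane be z = a·E + b·N + c.
B−A: 229a + 418b = 346.9;  C−A: 424a + 272b = 0.5.
Solving gives a = −0.81908, b = 1.27863.
Unit vector along 350° is (sin 350°, cos 350°) = (-0.1736, 0.9848).
Slope in that direction = a·(-0.1736) + b·(0.9848) = 1.40144.
Apparent dip = arctan|1.40144| = 54.5° (true dip is 56.6°, so apparent ≤ true as expected).

54.5°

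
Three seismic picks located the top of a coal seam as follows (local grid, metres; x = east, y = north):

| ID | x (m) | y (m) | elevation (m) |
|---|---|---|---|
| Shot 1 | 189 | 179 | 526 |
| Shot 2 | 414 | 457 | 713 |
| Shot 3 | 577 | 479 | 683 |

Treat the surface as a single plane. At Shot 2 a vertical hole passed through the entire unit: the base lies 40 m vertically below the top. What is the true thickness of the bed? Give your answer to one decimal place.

28.7 m

Let the plane be z = a·x + b·y + c.
Shot 2−Shot 1: 225a + 278b = 187;  Shot 3−Shot 1: 388a + 300b = 157.
Solving gives a = −0.30854, b = 0.92238.
|∇z| = √(a²+b²) = 0.97262, so dip δ = arctan(0.97262) = 44.20°.
True thickness = vertical thickness × cos δ = 40 × cos 44.20° = 28.7 m.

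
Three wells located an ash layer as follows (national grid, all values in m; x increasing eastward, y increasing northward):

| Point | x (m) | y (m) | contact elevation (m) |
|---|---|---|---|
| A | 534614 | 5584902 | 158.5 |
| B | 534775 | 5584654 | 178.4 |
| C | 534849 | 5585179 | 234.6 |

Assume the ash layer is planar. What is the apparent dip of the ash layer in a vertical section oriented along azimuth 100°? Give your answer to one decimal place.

Let the plane be z = a·x + b·y + c.
B−A: 161a − 248b = 19.9;  C−A: 235a + 277b = 76.1.
Solving gives a = 0.23703, b = 0.07364.
Unit vector along 100° is (sin 100°, cos 100°) = (0.9848, -0.1736).
Slope in that direction = a·(0.9848) + b·(-0.1736) = 0.22064.
Apparent dip = arctan|0.22064| = 12.4° (true dip is 13.9°, so apparent ≤ true as expected).

12.4°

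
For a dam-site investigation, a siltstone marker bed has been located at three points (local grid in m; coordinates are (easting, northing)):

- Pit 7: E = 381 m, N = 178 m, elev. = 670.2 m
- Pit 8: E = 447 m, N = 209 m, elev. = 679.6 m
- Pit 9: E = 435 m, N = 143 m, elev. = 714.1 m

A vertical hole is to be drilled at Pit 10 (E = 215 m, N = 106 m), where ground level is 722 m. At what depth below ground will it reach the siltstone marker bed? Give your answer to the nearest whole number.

Two edge vectors: Pit 7→Pit 8 = (66, 31, 9.4), Pit 7→Pit 9 = (54, -35, 43.9).
Normal n = (Pit 7→Pit 8) × (Pit 7→Pit 9) = (1689.9, -2389.8, -3984).
So ∂z/∂E = −n_x/n_z = 0.42417 and ∂z/∂N = −n_y/n_z = −0.59985.
Intercept c from Pit 7: 670.2 − 161.61 + 106.77 = 615.36.
At (215, 106): z_contact = 91.2 − 63.6 + 615.36 = 643.0 m.
Depth below ground = 722 − 643.0 = 79 m.

79 m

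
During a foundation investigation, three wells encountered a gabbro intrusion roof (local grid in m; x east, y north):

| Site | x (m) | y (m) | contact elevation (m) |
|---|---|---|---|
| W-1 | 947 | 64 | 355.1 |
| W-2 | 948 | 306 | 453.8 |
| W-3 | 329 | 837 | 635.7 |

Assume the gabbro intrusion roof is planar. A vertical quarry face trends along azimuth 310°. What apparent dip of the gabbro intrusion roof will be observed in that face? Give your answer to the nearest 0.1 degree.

Two edge vectors: W-1→W-2 = (1, 242, 98.7), W-1→W-3 = (-618, 773, 280.6).
Normal n = (W-1→W-2) × (W-1→W-3) = (-8389.9, -61277.2, 150329).
So ∂z/∂x = −n_x/n_z = 0.05581 and ∂z/∂y = −n_y/n_z = 0.40762.
Unit vector along 310° is (sin 310°, cos 310°) = (-0.7660, 0.6428).
Slope in that direction = a·(-0.7660) + b·(0.6428) = 0.21926.
Apparent dip = arctan|0.21926| = 12.4° (true dip is 22.4°, so apparent ≤ true as expected).

12.4°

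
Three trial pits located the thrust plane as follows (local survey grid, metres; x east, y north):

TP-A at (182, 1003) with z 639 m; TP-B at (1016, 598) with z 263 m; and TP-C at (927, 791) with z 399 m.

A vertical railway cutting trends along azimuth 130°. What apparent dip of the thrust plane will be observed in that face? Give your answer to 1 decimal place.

Two edge vectors: TP-A→TP-B = (834, -405, -376), TP-A→TP-C = (745, -212, -240).
Normal n = (TP-A→TP-B) × (TP-A→TP-C) = (17488, -79960, 124917).
So ∂z/∂x = −n_x/n_z = −0.14000 and ∂z/∂y = −n_y/n_z = 0.64011.
Unit vector along 130° is (sin 130°, cos 130°) = (0.7660, -0.6428).
Slope in that direction = a·(0.7660) + b·(-0.6428) = −0.51870.
Apparent dip = arctan|0.51870| = 27.4° (true dip is 33.2°, so apparent ≤ true as expected).

27.4°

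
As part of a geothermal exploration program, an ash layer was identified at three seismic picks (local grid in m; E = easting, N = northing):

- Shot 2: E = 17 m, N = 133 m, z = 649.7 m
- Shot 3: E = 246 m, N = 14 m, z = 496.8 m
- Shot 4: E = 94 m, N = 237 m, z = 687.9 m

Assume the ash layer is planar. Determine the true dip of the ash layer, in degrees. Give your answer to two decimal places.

Two edge vectors: Shot 2→Shot 3 = (229, -119, -152.9), Shot 2→Shot 4 = (77, 104, 38.2).
Normal n = (Shot 2→Shot 3) × (Shot 2→Shot 4) = (11355.8, -20521.1, 32979).
So ∂z/∂E = −n_x/n_z = −0.34433 and ∂z/∂N = −n_y/n_z = 0.62225.
Gradient magnitude |∇z| = √(a² + b²) = √(0.11857 + 0.38719) = 0.71117.
True dip = arctan(0.71117) = 35.42°, dipping toward SSE (azimuth ≈ 151°).

35.42°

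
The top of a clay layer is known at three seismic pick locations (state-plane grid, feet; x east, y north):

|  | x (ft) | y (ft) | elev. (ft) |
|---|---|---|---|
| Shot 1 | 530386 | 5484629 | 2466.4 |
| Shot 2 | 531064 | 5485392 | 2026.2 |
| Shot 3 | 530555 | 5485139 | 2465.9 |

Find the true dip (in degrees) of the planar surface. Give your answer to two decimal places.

47.43°

Let the plane be z = a·x + b·y + c.
Shot 2−Shot 1: 678a + 763b = −440.2;  Shot 3−Shot 1: 169a + 510b = −0.5.
Solving gives a = −1.03361, b = 0.34153.
Gradient magnitude |∇z| = √(a² + b²) = √(1.06835 + 0.11664) = 1.08857.
True dip = arctan(1.08857) = 47.43°, dipping toward ESE (azimuth ≈ 108°).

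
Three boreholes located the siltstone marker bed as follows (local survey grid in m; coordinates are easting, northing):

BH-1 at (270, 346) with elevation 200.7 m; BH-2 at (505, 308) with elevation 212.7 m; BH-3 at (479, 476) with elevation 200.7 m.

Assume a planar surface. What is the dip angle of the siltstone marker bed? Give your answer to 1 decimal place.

4.4°

Two edge vectors: BH-1→BH-2 = (235, -38, 12), BH-1→BH-3 = (209, 130, 0).
Normal n = (BH-1→BH-2) × (BH-1→BH-3) = (-1560, 2508, 38492).
So ∂z/∂easting = −n_x/n_z = 0.04053 and ∂z/∂northing = −n_y/n_z = −0.06516.
Gradient magnitude |∇z| = √(a² + b²) = √(0.00164 + 0.00425) = 0.07673.
True dip = arctan(0.07673) = 4.4°, dipping toward NNW (azimuth ≈ 328°).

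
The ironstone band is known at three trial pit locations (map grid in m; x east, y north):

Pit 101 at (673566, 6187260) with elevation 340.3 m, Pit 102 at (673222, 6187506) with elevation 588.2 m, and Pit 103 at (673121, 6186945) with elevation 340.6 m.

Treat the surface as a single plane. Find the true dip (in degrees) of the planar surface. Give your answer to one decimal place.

Two edge vectors: Pit 101→Pit 102 = (-344, 246, 247.9), Pit 101→Pit 103 = (-445, -315, 0.3).
Normal n = (Pit 101→Pit 102) × (Pit 101→Pit 103) = (78162.3, -110212.3, 217830).
So ∂z/∂x = −n_x/n_z = −0.35882 and ∂z/∂y = −n_y/n_z = 0.50596.
Gradient magnitude |∇z| = √(a² + b²) = √(0.12875 + 0.25599) = 0.62028.
True dip = arctan(0.62028) = 31.8°, dipping toward SE (azimuth ≈ 145°).

31.8°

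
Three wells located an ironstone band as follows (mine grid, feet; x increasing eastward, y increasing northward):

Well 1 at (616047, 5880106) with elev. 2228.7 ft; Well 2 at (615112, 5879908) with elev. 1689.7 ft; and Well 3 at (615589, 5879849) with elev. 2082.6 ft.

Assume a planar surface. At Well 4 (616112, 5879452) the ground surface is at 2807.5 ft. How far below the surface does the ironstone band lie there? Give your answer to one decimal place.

49.2 ft

Let the plane be z = a·x + b·y + c.
Well 2−Well 1: −935a − 198b = −539;  Well 3−Well 1: −458a − 257b = −146.1.
Solving gives a = 0.732534372, b = −0.736967870.
Then c = 2228.7 − a·616047 − b·5880106 = 3884402.29.
At (616112, 5879452): z_contact = 451323.22 − 4332967.22 + 3884402.29 = 2758.29 ft.
Depth below ground = 2807.5 − 2758.29 = 49.2 ft.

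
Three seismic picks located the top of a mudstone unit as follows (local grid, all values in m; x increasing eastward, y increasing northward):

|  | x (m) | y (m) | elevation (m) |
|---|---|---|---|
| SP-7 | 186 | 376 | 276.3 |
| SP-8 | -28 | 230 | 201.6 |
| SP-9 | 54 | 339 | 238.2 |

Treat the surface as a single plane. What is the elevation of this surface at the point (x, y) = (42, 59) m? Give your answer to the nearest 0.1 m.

193.1 m

Let the plane be z = a·x + b·y + c.
SP-8−SP-7: −214a − 146b = −74.7;  SP-9−SP-7: −132a − 37b = −38.1.
Solving gives a = 0.24649, b = 0.15034.
Then c = 276.3 − a·186 − b·376 = 173.92.
At (42, 59): z = 10.4 + 8.9 + 173.92 = 193.1 m.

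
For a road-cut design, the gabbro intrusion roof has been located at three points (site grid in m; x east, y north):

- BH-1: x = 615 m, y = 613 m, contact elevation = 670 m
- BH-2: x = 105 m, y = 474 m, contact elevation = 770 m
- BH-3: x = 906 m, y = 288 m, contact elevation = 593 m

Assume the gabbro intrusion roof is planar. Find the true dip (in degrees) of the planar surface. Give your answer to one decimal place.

Let the plane be z = a·x + b·y + c.
BH-2−BH-1: −510a − 139b = 100;  BH-3−BH-1: 291a − 325b = −77.
Solving gives a = −0.20952, b = 0.04932.
Gradient magnitude |∇z| = √(a² + b²) = √(0.04390 + 0.00243) = 0.21525.
True dip = arctan(0.21525) = 12.1°, dipping toward ESE (azimuth ≈ 103°).

12.1°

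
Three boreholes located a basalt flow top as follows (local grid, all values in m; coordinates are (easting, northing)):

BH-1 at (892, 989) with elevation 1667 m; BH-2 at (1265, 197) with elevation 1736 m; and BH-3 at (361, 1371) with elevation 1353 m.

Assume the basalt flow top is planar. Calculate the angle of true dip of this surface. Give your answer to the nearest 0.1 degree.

40.4°

Two edge vectors: BH-1→BH-2 = (373, -792, 69), BH-1→BH-3 = (-531, 382, -314).
Normal n = (BH-1→BH-2) × (BH-1→BH-3) = (222330, 80483, -278066).
So ∂z/∂E = −n_x/n_z = 0.79956 and ∂z/∂N = −n_y/n_z = 0.28944.
Gradient magnitude |∇z| = √(a² + b²) = √(0.63929 + 0.08377) = 0.85033.
True dip = arctan(0.85033) = 40.4°, dipping toward WSW (azimuth ≈ 250°).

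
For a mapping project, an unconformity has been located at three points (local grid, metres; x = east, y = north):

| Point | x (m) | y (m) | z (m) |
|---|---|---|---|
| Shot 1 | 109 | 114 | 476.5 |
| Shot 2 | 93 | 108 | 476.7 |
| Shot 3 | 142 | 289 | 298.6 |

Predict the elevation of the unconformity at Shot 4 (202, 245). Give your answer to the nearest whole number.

370 m

Two edge vectors: Shot 1→Shot 2 = (-16, -6, 0.2), Shot 1→Shot 3 = (33, 175, -177.9).
Normal n = (Shot 1→Shot 2) × (Shot 1→Shot 3) = (1032.4, -2839.8, -2602).
So ∂z/∂x = −n_x/n_z = 0.39677 and ∂z/∂y = −n_y/n_z = −1.09139.
Intercept c from Shot 1: 476.5 − 43.25 + 124.42 = 557.67.
At (202, 245): z = 80.1 − 267.4 + 557.67 = 370.4 m.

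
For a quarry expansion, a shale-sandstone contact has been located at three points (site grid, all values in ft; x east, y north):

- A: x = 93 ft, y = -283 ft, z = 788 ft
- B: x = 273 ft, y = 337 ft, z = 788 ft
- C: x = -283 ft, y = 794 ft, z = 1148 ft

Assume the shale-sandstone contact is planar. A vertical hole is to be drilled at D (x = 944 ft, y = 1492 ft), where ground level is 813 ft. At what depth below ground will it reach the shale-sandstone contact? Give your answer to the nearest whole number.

200 ft

Let the plane be z = a·x + b·y + c.
B−A: 180a + 620b = 0;  C−A: −376a + 1077b = 360.
Solving gives a = −0.52274, b = 0.15176.
Then c = 788 − a·93 − b·-283 = 879.56.
At (944, 1492): z_contact = −493.5 + 226.4 + 879.56 = 612.5 ft.
Depth below ground = 813 − 612.5 = 200 ft.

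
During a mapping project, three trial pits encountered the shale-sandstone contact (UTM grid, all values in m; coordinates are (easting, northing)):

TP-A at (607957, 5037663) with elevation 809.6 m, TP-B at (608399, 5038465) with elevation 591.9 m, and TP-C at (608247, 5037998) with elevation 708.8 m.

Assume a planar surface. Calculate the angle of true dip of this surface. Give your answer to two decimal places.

Two edge vectors: TP-A→TP-B = (442, 802, -217.7), TP-A→TP-C = (290, 335, -100.8).
Normal n = (TP-A→TP-B) × (TP-A→TP-C) = (-7912.1, -18579.4, -84510).
So ∂z/∂E = −n_x/n_z = −0.09362 and ∂z/∂N = −n_y/n_z = −0.21985.
Gradient magnitude |∇z| = √(a² + b²) = √(0.00877 + 0.04833) = 0.23895.
True dip = arctan(0.23895) = 13.44°, dipping toward NNE (azimuth ≈ 023°).

13.44°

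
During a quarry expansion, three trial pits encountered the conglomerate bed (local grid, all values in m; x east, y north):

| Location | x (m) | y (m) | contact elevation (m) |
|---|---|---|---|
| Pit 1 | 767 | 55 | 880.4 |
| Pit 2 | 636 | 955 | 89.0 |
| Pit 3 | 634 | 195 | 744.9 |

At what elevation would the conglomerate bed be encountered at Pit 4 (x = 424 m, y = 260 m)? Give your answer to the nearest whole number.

Let the plane be z = a·x + b·y + c.
Pit 2−Pit 1: −131a + 900b = −791.4;  Pit 3−Pit 1: −133a + 140b = −135.5.
Solving gives a = 0.11004, b = −0.86332.
Then c = 880.4 − a·767 − b·55 = 843.48.
At (424, 260): z = 46.7 − 224.5 + 843.48 = 665.7 m.

666 m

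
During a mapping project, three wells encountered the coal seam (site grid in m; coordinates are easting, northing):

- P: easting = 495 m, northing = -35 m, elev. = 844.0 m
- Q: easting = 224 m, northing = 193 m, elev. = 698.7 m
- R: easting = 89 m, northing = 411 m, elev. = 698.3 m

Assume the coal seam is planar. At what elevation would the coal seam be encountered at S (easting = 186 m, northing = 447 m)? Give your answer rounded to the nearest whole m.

831 m

Two edge vectors: P→Q = (-271, 228, -145.3), P→R = (-406, 446, -145.7).
Normal n = (P→Q) × (P→R) = (31584.2, 19507.1, -28298).
So ∂z/∂easting = −n_x/n_z = 1.11613 and ∂z/∂northing = −n_y/n_z = 0.68935.
Intercept c from P: 844 − 552.48 + 24.13 = 315.64.
At (186, 447): z = 207.6 + 308.1 + 315.64 = 831.4 m.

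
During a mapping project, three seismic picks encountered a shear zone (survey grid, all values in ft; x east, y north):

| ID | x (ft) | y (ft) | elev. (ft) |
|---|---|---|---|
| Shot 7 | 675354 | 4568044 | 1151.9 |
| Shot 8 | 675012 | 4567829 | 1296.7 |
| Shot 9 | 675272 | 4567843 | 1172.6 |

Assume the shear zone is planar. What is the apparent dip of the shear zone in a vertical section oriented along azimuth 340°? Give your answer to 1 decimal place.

14.2°

Two edge vectors: Shot 7→Shot 8 = (-342, -215, 144.8), Shot 7→Shot 9 = (-82, -201, 20.7).
Normal n = (Shot 7→Shot 8) × (Shot 7→Shot 9) = (24654.3, -4794.2, 51112).
So ∂z/∂x = −n_x/n_z = −0.48236 and ∂z/∂y = −n_y/n_z = 0.09380.
Unit vector along 340° is (sin 340°, cos 340°) = (-0.3420, 0.9397).
Slope in that direction = a·(-0.3420) + b·(0.9397) = 0.25312.
Apparent dip = arctan|0.25312| = 14.2° (true dip is 26.2°, so apparent ≤ true as expected).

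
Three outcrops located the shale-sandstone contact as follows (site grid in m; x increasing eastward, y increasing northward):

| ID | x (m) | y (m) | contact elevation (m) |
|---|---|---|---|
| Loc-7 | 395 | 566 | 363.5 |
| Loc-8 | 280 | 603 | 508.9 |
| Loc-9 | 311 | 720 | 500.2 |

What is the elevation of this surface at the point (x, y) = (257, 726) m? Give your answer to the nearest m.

566 m

Let the plane be z = a·x + b·y + c.
Loc-8−Loc-7: −115a + 37b = 145.4;  Loc-9−Loc-7: −84a + 154b = 136.7.
Solving gives a = −1.18708, b = 0.24017.
Then c = 363.5 − a·395 − b·566 = 696.46.
At (257, 726): z = −305.1 + 174.4 + 696.46 = 565.7 m.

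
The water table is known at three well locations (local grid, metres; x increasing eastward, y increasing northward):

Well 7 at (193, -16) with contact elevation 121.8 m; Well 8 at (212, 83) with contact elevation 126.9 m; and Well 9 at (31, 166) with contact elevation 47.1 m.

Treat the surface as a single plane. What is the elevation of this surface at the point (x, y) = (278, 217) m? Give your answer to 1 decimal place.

151.0 m

Let the plane be z = a·x + b·y + c.
Well 8−Well 7: 19a + 99b = 5.1;  Well 9−Well 7: −162a + 182b = −74.7.
Solving gives a = 0.42693, b = −0.03042.
Then c = 121.8 − a·193 − b·-16 = 38.92.
At (278, 217): z = 118.7 − 6.6 + 38.92 = 151.0 m.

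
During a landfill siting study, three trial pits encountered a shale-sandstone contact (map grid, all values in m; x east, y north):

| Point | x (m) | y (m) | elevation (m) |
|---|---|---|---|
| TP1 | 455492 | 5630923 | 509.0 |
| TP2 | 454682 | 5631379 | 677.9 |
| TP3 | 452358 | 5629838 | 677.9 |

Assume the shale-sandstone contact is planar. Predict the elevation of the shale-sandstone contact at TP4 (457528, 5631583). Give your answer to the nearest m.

392 m

Let the plane be z = a·x + b·y + c.
TP2−TP1: −810a + 456b = 168.9;  TP3−TP1: −3134a − 1085b = 168.9.
Solving gives a = −0.11277300, b = 0.17007427.
Then c = 509 − a·455492 − b·5630923 = −905798.94.
At (457528, 5631583): z = −51596.8 + 957787.4 − 905798.94 = 391.6 m.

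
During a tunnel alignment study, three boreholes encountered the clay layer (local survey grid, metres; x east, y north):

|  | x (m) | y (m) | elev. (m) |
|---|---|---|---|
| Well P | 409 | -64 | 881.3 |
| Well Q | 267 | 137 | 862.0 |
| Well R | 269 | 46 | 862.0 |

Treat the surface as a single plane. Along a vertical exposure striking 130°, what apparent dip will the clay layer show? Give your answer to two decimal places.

Two edge vectors: Well P→Well Q = (-142, 201, -19.3), Well P→Well R = (-140, 110, -19.3).
Normal n = (Well P→Well Q) × (Well P→Well R) = (-1756.3, -38.6, 12520).
So ∂z/∂x = −n_x/n_z = 0.14028 and ∂z/∂y = −n_y/n_z = 0.00308.
Unit vector along 130° is (sin 130°, cos 130°) = (0.7660, -0.6428).
Slope in that direction = a·(0.7660) + b·(-0.6428) = 0.10548.
Apparent dip = arctan|0.10548| = 6.02° (true dip is 8.0°, so apparent ≤ true as expected).

6.02°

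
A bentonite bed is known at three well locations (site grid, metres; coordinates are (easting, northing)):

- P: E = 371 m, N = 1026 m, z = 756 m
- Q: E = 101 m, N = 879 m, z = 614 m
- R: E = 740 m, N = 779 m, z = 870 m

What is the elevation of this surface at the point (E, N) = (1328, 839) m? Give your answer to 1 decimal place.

1132.7 m

Let the plane be z = a·E + b·N + c.
Q−P: −270a − 147b = −142;  R−P: 369a − 247b = 114.
Solving gives a = 0.428601, b = 0.178760.
Then c = 756 − a·371 − b·1026 = 413.58.
At (1328, 839): z = 569.2 + 150.0 + 413.58 = 1132.7 m.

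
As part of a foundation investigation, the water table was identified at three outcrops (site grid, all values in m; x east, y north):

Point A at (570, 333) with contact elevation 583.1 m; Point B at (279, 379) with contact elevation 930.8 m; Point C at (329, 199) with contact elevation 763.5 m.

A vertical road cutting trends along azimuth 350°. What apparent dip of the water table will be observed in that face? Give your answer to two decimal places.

Two edge vectors: Point A→Point B = (-291, 46, 347.7), Point A→Point C = (-241, -134, 180.4).
Normal n = (Point A→Point B) × (Point A→Point C) = (54890.2, -31299.3, 50080).
So ∂z/∂x = −n_x/n_z = −1.09605 and ∂z/∂y = −n_y/n_z = 0.62499.
Unit vector along 350° is (sin 350°, cos 350°) = (-0.1736, 0.9848).
Slope in that direction = a·(-0.1736) + b·(0.9848) = 0.80582.
Apparent dip = arctan|0.80582| = 38.86° (true dip is 51.6°, so apparent ≤ true as expected).

38.86°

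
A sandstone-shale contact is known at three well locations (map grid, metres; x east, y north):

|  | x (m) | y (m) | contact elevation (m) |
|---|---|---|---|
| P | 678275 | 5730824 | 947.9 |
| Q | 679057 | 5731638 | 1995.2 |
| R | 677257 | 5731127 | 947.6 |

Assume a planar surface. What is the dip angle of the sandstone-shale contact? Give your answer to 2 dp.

Let the plane be z = a·x + b·y + c.
Q−P: 782a + 814b = 1047.3;  R−P: −1018a + 303b = −0.3.
Solving gives a = 0.29803, b = 1.00030.
Gradient magnitude |∇z| = √(a² + b²) = √(0.08882 + 1.00060) = 1.04375.
True dip = arctan(1.04375) = 46.23°, dipping toward SSW (azimuth ≈ 197°).

46.23°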